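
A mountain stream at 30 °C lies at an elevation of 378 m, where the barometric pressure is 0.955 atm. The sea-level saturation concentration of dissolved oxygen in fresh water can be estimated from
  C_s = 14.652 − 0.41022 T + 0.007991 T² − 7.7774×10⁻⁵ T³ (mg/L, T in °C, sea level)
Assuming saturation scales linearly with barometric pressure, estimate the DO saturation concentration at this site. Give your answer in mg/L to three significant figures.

At sea level: C_s = 14.652 − 0.41022×30 + 0.007991×30² − 7.7774×10⁻⁵×30³ = 7.437 mg/L.
Pressure correction: C_s' = 7.437 × 0.955 = 7.103 mg/L.

C_s ≈ 7.10 mg/L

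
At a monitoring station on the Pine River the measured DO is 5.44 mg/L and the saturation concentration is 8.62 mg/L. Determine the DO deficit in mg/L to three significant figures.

D = C_s − C = 8.62 − 5.44 = 3.18 mg/L.

D ≈ 3.18 mg/L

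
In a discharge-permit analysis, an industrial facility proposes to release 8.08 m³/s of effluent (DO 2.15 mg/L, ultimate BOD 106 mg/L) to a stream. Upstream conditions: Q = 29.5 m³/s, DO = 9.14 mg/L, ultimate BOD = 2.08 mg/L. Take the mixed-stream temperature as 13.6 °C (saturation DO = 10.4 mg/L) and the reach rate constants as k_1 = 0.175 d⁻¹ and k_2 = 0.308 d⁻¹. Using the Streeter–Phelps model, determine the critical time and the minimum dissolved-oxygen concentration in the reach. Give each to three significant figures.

t_c ≈ 3.57 d; minimum DO ≈ 2.98 mg/L

Mixed DO = (29.5×9.14 + 8.08×2.15)/(29.5+8.08) = 287.0/37.58 = 7.637 mg/L.
Mixed L₀ = (29.5×2.08 + 8.08×106)/(37.58) = 917.8/37.58 = 24.42 mg/L.
Initial deficit D₀ = C_s − DO₀ = 10.4 − 7.637 = 2.763 mg/L.
t_c = (1/0.1330) ln[(0.308/0.175)(1 − 2.763×0.1330/(0.175×24.42))] = 7.519 × ln(1.609) = 3.575 d.
D_c = (0.175/0.308) × 24.42 × e^(−0.175×3.575) = 0.5682 × 24.42 × 0.5350 = 7.424 mg/L.
Minimum DO = 10.4 − 7.424 = 2.976 mg/L.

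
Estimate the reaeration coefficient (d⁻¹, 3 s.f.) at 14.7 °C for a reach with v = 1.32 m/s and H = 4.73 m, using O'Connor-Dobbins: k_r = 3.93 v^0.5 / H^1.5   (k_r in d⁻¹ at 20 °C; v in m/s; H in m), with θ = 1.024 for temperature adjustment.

k_r(20) = 3.93 × 1.32^0.5 / 4.73^1.5 = 3.93 × 1.149 / 10.29 = 0.4389 d⁻¹.
k_r(14.7) = 0.4389 × 1.024^(14.7−20) = 0.4389 × 0.8819 = 0.3871 d⁻¹.

k_r ≈ 0.387 d⁻¹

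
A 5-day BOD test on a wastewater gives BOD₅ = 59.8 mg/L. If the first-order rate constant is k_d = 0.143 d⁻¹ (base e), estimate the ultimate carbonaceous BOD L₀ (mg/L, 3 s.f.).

BOD₅ = L₀(1 − e^(−5k_d)) ⇒ L₀ = BOD₅ / (1 − e^(−5×0.143))
= 59.8 / (1 − 0.4892) = 59.8 / 0.5108 = 117.1 mg/L.

L₀ ≈ 117 mg/L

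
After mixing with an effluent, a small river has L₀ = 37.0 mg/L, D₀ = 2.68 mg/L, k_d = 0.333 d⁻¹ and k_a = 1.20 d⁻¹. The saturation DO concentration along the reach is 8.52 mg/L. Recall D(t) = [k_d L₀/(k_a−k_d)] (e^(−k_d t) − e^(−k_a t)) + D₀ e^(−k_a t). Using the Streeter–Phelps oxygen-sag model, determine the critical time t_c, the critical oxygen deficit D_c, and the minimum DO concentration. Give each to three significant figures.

With k_a/k_d = 3.604 and 1 − D₀(k_a−k_d)/(k_d L₀) = 0.8114,
t_c = ln(3.604 × 0.8114) / (1.20 − 0.333) = ln(2.924) / 0.8670 = 1.073/0.8670 = 1.238 d.
L(t_c) = L₀ e^(−k_d t_c) = 37.0 × 0.6623 = 24.50 mg/L, and at the critical point k_a D_c = k_d L, so D_c = (0.333/1.20) × 24.50 = 6.800 mg/L.
Minimum DO = C_s − D_c = 8.52 − 6.800 = 1.720 mg/L.

t_c ≈ 1.24 d; D_c ≈ 6.80 mg/L; min DO ≈ 1.72 mg/L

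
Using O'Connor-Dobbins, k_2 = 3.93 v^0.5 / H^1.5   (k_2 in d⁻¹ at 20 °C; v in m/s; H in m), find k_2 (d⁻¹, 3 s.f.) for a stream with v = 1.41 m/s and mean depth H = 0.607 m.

k_2 = 3.93 × 1.41^0.5 / 0.607^1.5 = 3.93 × 1.187 / 0.4729 = 9.868 d⁻¹.

k_2 ≈ 9.87 d⁻¹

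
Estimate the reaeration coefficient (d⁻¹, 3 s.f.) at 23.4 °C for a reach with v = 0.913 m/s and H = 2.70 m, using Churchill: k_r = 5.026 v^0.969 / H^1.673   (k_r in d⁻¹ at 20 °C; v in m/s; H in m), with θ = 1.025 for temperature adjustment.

k_r(20) = 5.026 × 0.913^0.969 / 2.70^1.673 = 5.026 × 0.9156 / 5.268 = 0.8735 d⁻¹.
k_r(23.4) = 0.8735 × 1.025^(23.4−20) = 0.8735 × 1.088 = 0.9500 d⁻¹.

k_r ≈ 0.950 d⁻¹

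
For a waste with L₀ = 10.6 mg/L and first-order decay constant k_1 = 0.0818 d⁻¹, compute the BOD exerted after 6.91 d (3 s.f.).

y ≈ 4.58 mg/L

y_t = L₀(1 − e^(−k_1 t)) = 10.6 × (1 − e^(−0.0818×6.91))
= 10.6 × (1 − 0.5682) = 10.6 × 0.4318 = 4.577 mg/L.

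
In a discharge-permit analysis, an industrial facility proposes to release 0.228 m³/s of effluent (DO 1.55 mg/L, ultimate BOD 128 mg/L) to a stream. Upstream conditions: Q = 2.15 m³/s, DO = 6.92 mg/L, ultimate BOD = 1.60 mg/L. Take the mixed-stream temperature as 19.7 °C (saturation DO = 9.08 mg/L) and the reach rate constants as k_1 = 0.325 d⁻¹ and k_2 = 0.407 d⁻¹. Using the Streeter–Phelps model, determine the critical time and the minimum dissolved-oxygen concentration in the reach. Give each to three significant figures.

t_c ≈ 2.13 d; minimum DO ≈ 3.60 mg/L

Mixed DO = (2.15×6.92 + 0.228×1.55)/(2.15+0.228) = 15.23/2.378 = 6.405 mg/L.
Mixed L₀ = (2.15×1.60 + 0.228×128)/(2.378) = 32.62/2.378 = 13.72 mg/L.
Initial deficit D₀ = C_s − DO₀ = 9.08 − 6.405 = 2.675 mg/L.
t_c = (1/0.08200) ln[(0.407/0.325)(1 − 2.675×0.08200/(0.325×13.72))] = 12.20 × ln(1.191) = 2.129 d.
D_c = (0.325/0.407) × 13.72 × e^(−0.325×2.129) = 0.7985 × 13.72 × 0.5007 = 5.485 mg/L.
Minimum DO = 9.08 − 5.485 = 3.595 mg/L.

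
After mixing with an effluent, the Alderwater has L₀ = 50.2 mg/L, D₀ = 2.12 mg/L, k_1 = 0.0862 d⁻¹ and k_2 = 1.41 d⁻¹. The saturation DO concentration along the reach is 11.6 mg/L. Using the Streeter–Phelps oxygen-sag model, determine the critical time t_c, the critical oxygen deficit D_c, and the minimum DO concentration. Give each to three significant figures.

t_c = [1/(k_2−k_1)] ln[(k_2/k_1)(1 − D₀(k_2−k_1)/(k_1 L₀))]
= [1/(1.41−0.0862)] ln[(1.41/0.0862)(1 − 2.12×1.324/(0.0862×50.2))]
= (1/1.324) ln[16.36 × 0.3514] = 0.7554 × ln(5.749) = 0.7554 × 1.749 = 1.321 d.
L(t_c) = L₀ e^(−k_1 t_c) = 50.2 × 0.8924 = 44.80 mg/L, and at the critical point k_2 D_c = k_1 L, so D_c = (0.0862/1.41) × 44.80 = 2.739 mg/L.
Minimum DO = C_s − D_c = 11.6 − 2.739 = 8.861 mg/L.

t_c ≈ 1.32 d; D_c ≈ 2.74 mg/L; min DO ≈ 8.86 mg/L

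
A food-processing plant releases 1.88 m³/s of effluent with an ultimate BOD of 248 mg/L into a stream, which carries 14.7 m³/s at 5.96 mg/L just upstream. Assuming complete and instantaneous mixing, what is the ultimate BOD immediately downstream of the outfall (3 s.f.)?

Flow-weighted mixing: C = (Q_r C_r + Q_w C_w)/(Q_r + Q_w)
= (14.7×5.96 + 1.88×248)/(14.7 + 1.88) = 553.9/16.58 = 33.40 mg/L.

33.4 mg/L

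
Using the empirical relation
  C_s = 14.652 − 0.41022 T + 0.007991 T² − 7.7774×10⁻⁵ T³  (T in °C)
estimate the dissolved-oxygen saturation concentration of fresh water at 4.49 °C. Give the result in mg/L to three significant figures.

C_s ≈ 13.0 mg/L

C_s = 14.652 − 0.41022×4.49 + 0.007991×4.49² − 7.7774×10⁻⁵×4.49³ = 12.96 mg/L.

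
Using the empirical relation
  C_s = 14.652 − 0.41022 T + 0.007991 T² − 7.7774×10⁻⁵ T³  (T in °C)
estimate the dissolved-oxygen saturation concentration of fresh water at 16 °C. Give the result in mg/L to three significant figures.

C_s ≈ 9.82 mg/L

C_s = 14.652 − 0.41022×16 + 0.007991×16² − 7.7774×10⁻⁵×16³ = 9.816 mg/L.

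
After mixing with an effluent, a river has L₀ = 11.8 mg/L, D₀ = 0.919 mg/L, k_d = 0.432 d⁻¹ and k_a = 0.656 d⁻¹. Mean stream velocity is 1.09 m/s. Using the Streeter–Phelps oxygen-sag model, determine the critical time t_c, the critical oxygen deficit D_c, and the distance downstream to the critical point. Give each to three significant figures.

At the critical point dD/dt = 0, so k_d L₀ e^(−k_d t) = k_a D. Substituting D(t) from the Streeter–Phelps equation and solving for t gives
t_c = ln[(k_a/k_d)(1 − D₀(k_a−k_d)/(k_d L₀))] / (k_a−k_d).
Here k_a−k_d = 0.2240 d⁻¹ and 1 − D₀(k_a−k_d)/(k_d L₀) = 1 − 0.919×0.2240/(0.432×11.8) = 0.9596, so
t_c = ln(1.519 × 0.9596) / 0.2240 = 0.3765 / 0.2240 = 1.681 d.
L(t_c) = L₀ e^(−k_d t_c) = 11.8 × 0.4838 = 5.709 mg/L, and at the critical point k_a D_c = k_d L, so D_c = (0.432/0.656) × 5.709 = 3.759 mg/L.
x_c = v t_c = 1.09 m/s × 1.681 d × 86400 s/d = 158300 m ≈ 158 km.

t_c ≈ 1.68 d; D_c ≈ 3.76 mg/L; x_c ≈ 158 km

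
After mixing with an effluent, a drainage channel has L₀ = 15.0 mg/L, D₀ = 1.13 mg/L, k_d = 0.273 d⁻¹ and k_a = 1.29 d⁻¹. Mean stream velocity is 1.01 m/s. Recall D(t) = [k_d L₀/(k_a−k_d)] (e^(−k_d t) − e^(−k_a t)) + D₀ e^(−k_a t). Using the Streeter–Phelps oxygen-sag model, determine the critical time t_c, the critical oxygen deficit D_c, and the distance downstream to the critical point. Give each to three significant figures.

t_c ≈ 1.20 d; D_c ≈ 2.29 mg/L; x_c ≈ 105 km

t_c = [1/(k_a−k_d)] ln[(k_a/k_d)(1 − D₀(k_a−k_d)/(k_d L₀))]
= [1/(1.29−0.273)] ln[(1.29/0.273)(1 − 1.13×1.017/(0.273×15.0))]
= (1/1.017) ln[4.725 × 0.7194] = 0.9833 × ln(3.399) = 0.9833 × 1.224 = 1.203 d.
D_c = (k_d/k_a) L₀ e^(−k_d t_c) = (0.273/1.29) × 15.0 × e^(−0.273×1.203) = 0.2116 × 15.0 × 0.7200 = 2.286 mg/L.
x_c = v t_c = 1.01 m/s × 1.203 d × 86400 s/d = 105000 m ≈ 105 km.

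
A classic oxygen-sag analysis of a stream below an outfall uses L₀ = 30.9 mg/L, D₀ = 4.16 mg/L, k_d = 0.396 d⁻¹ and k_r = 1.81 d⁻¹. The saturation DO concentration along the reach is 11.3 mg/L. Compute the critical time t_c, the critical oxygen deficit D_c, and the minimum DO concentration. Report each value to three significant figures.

t_c ≈ 0.611 d; D_c ≈ 5.31 mg/L; min DO ≈ 5.99 mg/L

At the critical point dD/dt = 0, so k_d L₀ e^(−k_d t) = k_r D. Substituting D(t) from the Streeter–Phelps equation and solving for t gives
t_c = ln[(k_r/k_d)(1 − D₀(k_r−k_d)/(k_d L₀))] / (k_r−k_d).
Here k_r−k_d = 1.414 d⁻¹ and 1 − D₀(k_r−k_d)/(k_d L₀) = 1 − 4.16×1.414/(0.396×30.9) = 0.5193, so
t_c = ln(4.571 × 0.5193) / 1.414 = 0.8644 / 1.414 = 0.6113 d.
D_c = (k_d/k_r) L₀ e^(−k_d t_c) = (0.396/1.81) × 30.9 × e^(−0.396×0.6113) = 0.2188 × 30.9 × 0.7850 = 5.307 mg/L.
Minimum DO = C_s − D_c = 11.3 − 5.307 = 5.993 mg/L.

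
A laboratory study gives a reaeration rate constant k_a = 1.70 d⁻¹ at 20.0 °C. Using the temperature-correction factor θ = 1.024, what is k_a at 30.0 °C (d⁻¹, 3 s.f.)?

k_a(T₂) = k_a(T₁) · θ^(T₂−T₁) = 1.70 × 1.024^(30.0−20.0)
= 1.70 × 1.024^10.0 = 1.70 × 1.268 = 2.155 d⁻¹.

k_a ≈ 2.16 d⁻¹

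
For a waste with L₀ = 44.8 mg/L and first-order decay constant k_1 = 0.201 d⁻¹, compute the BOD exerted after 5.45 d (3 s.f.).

y_t = L₀(1 − e^(−k_1 t)) = 44.8 × (1 − e^(−0.201×5.45))
= 44.8 × (1 − 0.3344) = 44.8 × 0.6656 = 29.82 mg/L.

y ≈ 29.8 mg/L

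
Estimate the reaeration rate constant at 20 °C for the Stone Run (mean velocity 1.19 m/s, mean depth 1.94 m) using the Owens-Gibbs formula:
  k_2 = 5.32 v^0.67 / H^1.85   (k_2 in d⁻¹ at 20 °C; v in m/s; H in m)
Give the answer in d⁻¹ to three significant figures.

k_2 ≈ 1.75 d⁻¹

k_2 = 5.32 × 1.19^0.67 / 1.94^1.85 = 5.32 × 1.124 / 3.407 = 1.754 d⁻¹.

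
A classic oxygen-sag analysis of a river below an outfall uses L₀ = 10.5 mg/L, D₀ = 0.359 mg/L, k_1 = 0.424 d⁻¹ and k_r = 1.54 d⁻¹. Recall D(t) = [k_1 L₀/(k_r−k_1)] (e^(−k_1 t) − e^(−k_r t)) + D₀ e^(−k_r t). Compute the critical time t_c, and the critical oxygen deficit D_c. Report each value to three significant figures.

t_c ≈ 1.07 d; D_c ≈ 1.84 mg/L

t_c = [1/(k_r−k_1)] ln[(k_r/k_1)(1 − D₀(k_r−k_1)/(k_1 L₀))]
= [1/(1.54−0.424)] ln[(1.54/0.424)(1 − 0.359×1.116/(0.424×10.5))]
= (1/1.116) ln[3.632 × 0.9100] = 0.8961 × ln(3.305) = 0.8961 × 1.196 = 1.071 d.
L(t_c) = L₀ e^(−k_1 t_c) = 10.5 × 0.6350 = 6.667 mg/L, and at the critical point k_r D_c = k_1 L, so D_c = (0.424/1.54) × 6.667 = 1.836 mg/L.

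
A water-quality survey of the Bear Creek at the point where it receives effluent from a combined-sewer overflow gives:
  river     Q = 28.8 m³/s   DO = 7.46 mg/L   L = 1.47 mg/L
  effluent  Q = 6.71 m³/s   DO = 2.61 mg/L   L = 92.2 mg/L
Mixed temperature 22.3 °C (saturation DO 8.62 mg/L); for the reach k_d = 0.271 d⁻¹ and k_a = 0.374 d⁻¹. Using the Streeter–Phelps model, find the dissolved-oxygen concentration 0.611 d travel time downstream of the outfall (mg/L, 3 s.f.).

DO ≈ 4.44 mg/L

Mixed DO = (28.8×7.46 + 6.71×2.61)/(28.8+6.71) = 232.4/35.51 = 6.544 mg/L.
Mixed L₀ = (28.8×1.47 + 6.71×92.2)/(35.51) = 661.0/35.51 = 18.61 mg/L.
Initial deficit D₀ = C_s − DO₀ = 8.62 − 6.544 = 2.076 mg/L.
D(0.611) = [0.271×18.61/(0.374−0.271)](e^(−0.271×0.611) − e^(−0.374×0.611)) + 2.076 e^(−0.374×0.611)
= 48.98 × (0.8474 − 0.7957) + 2.076 × 0.7957 = 4.184 mg/L.
DO = 8.62 − 4.184 = 4.436 mg/L.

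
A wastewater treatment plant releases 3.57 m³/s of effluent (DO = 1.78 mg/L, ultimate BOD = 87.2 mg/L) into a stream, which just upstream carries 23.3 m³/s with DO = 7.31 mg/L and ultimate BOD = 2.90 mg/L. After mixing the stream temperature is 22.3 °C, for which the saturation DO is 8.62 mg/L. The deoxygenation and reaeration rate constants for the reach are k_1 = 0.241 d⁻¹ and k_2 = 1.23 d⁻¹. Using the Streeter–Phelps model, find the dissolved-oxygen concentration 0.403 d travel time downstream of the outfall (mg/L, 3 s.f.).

DO ≈ 6.35 mg/L

Mixed DO = (23.3×7.31 + 3.57×1.78)/(23.3+3.57) = 176.7/26.87 = 6.575 mg/L.
Mixed L₀ = (23.3×2.90 + 3.57×87.2)/(26.87) = 378.9/26.87 = 14.10 mg/L.
Initial deficit D₀ = C_s − DO₀ = 8.62 − 6.575 = 2.045 mg/L.
D(0.403) = [0.241×14.10/(1.23−0.241)](e^(−0.241×0.403) − e^(−1.23×0.403)) + 2.045 e^(−1.23×0.403)
= 3.436 × (0.9074 − 0.6092) + 2.045 × 0.6092 = 2.270 mg/L.
DO = 8.62 − 2.270 = 6.350 mg/L.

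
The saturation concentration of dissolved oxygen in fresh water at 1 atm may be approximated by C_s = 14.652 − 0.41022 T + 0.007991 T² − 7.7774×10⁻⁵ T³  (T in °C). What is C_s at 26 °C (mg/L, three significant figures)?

C_s ≈ 8.02 mg/L

C_s = 14.652 − 0.41022×26 + 0.007991×26² − 7.7774×10⁻⁵×26³ = 8.021 mg/L.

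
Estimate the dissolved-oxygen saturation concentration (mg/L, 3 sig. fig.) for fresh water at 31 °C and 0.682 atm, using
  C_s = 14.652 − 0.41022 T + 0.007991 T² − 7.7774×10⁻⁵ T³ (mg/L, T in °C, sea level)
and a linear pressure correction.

At sea level: C_s = 14.652 − 0.41022×31 + 0.007991×31² − 7.7774×10⁻⁵×31³ = 7.298 mg/L.
Pressure correction: C_s' = 7.298 × 0.682 = 4.977 mg/L.

C_s ≈ 4.98 mg/L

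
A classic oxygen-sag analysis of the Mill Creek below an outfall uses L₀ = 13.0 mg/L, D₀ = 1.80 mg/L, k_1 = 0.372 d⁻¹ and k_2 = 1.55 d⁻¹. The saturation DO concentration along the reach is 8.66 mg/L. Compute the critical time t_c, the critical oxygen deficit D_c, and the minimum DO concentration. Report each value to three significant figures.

t_c ≈ 0.722 d; D_c ≈ 2.39 mg/L; min DO ≈ 6.27 mg/L

t_c = [1/(k_2−k_1)] ln[(k_2/k_1)(1 − D₀(k_2−k_1)/(k_1 L₀))]
= [1/(1.55−0.372)] ln[(1.55/0.372)(1 − 1.80×1.178/(0.372×13.0))]
= (1/1.178) ln[4.167 × 0.5615] = 0.8489 × ln(2.340) = 0.8489 × 0.8500 = 0.7216 d.
L(t_c) = L₀ e^(−k_1 t_c) = 13.0 × 0.7646 = 9.939 mg/L, and at the critical point k_2 D_c = k_1 L, so D_c = (0.372/1.55) × 9.939 = 2.385 mg/L.
Minimum DO = C_s − D_c = 8.66 − 2.385 = 6.275 mg/L.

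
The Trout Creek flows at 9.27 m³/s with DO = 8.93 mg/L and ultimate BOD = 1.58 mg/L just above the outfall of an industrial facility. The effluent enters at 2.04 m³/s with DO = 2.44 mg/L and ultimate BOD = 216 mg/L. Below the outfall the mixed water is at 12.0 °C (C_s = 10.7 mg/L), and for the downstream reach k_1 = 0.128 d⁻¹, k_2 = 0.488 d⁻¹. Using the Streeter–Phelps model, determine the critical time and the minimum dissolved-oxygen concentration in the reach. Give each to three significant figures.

t_c ≈ 3.08 d; minimum DO ≈ 3.58 mg/L

Mixed DO = (9.27×8.93 + 2.04×2.44)/(9.27+2.04) = 87.76/11.31 = 7.759 mg/L.
Mixed L₀ = (9.27×1.58 + 2.04×216)/(11.31) = 455.3/11.31 = 40.26 mg/L.
Initial deficit D₀ = C_s − DO₀ = 10.7 − 7.759 = 2.941 mg/L.
t_c = (1/0.3600) ln[(0.488/0.128)(1 − 2.941×0.3600/(0.128×40.26))] = 2.778 × ln(3.029) = 3.079 d.
D_c = (0.128/0.488) × 40.26 × e^(−0.128×3.079) = 0.2623 × 40.26 × 0.6743 = 7.120 mg/L.
Minimum DO = 10.7 − 7.120 = 3.580 mg/L.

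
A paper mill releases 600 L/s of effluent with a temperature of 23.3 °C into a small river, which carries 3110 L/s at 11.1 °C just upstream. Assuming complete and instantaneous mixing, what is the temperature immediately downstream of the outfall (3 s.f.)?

13.1 °C

Flow-weighted mixing: C = (Q_r C_r + Q_w C_w)/(Q_r + Q_w)
= (3110×11.1 + 600×23.3)/(3110 + 600) = 48500/3710 = 13.07 °C.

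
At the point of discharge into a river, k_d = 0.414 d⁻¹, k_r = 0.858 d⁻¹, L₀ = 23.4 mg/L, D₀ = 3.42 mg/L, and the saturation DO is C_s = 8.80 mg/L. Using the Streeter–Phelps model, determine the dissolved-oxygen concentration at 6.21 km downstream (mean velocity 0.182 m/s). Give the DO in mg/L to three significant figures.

DO ≈ 3.38 mg/L

Travel time t = x/v = 6.21 km / (0.182 m/s) = 6210 m / 0.182 m/s = 34120 s = 0.3949 d.
k_d L₀/(k_r−k_d) = 0.414×23.4/(0.858−0.414) = 9.688/0.4440 = 21.82 mg/L.
e^(−k_d t) = e^(−0.414×0.3949) = 0.8492; e^(−k_r t) = e^(−0.858×0.3949) = 0.7126.
D = 21.82 × (0.8492 − 0.7126) + 3.42 × 0.7126 = 2.980 + 2.437 = 5.417 mg/L.
DO = C_s − D = 8.80 − 5.417 = 3.383 mg/L.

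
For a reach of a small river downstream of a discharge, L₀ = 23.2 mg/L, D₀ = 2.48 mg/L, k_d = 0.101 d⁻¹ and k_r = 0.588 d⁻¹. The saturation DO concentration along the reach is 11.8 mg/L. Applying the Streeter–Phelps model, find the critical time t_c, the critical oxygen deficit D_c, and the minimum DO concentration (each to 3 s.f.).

t_c ≈ 2.13 d; D_c ≈ 3.21 mg/L; min DO ≈ 8.59 mg/L

With k_r/k_d = 5.822 and 1 − D₀(k_r−k_d)/(k_d L₀) = 0.4846,
t_c = ln(5.822 × 0.4846) / (0.588 − 0.101) = ln(2.821) / 0.4870 = 1.037/0.4870 = 2.130 d.
D_c = (k_d/k_r) L₀ e^(−k_d t_c) = (0.101/0.588) × 23.2 × e^(−0.101×2.130) = 0.1718 × 23.2 × 0.8065 = 3.214 mg/L.
Minimum DO = C_s − D_c = 11.8 − 3.214 = 8.586 mg/L.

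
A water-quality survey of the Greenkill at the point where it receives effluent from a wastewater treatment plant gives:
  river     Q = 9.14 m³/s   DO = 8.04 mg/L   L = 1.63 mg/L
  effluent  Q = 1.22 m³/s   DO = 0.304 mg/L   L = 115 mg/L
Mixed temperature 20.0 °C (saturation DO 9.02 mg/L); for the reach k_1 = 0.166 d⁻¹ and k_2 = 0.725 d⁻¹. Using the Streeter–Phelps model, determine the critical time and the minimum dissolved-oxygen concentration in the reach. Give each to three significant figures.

Mixed DO = (9.14×8.04 + 1.22×0.304)/(9.14+1.22) = 73.86/10.36 = 7.129 mg/L.
Mixed L₀ = (9.14×1.63 + 1.22×115)/(10.36) = 155.2/10.36 = 14.98 mg/L.
Initial deficit D₀ = C_s − DO₀ = 9.02 − 7.129 = 1.891 mg/L.
t_c = (1/0.5590) ln[(0.725/0.166)(1 − 1.891×0.5590/(0.166×14.98))] = 1.789 × ln(2.511) = 1.647 d.
D_c = (0.166/0.725) × 14.98 × e^(−0.166×1.647) = 0.2290 × 14.98 × 0.7608 = 2.610 mg/L.
Minimum DO = 9.02 − 2.610 = 6.410 mg/L.

t_c ≈ 1.65 d; minimum DO ≈ 6.41 mg/L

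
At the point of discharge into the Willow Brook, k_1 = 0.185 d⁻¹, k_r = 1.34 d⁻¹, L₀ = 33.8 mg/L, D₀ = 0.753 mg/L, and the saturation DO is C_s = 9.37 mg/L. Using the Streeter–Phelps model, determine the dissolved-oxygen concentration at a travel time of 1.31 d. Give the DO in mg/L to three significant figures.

k_1 L₀/(k_r−k_1) = 0.185×33.8/(1.34−0.185) = 6.253/1.155 = 5.414 mg/L.
e^(−k_1 t) = e^(−0.185×1.310) = 0.7848; e^(−k_r t) = e^(−1.34×1.310) = 0.1728.
D = 5.414 × (0.7848 − 0.1728) + 0.753 × 0.1728 = 3.313 + 0.1301 = 3.443 mg/L.
DO = C_s − D = 9.37 − 3.443 = 5.927 mg/L.

DO ≈ 5.93 mg/L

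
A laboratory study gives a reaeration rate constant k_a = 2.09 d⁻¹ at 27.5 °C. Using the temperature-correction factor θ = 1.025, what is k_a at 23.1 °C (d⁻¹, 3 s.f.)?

k_a(T₂) = k_a(T₁) · θ^(T₂−T₁) = 2.09 × 1.025^(23.1−27.5)
= 2.09 × 1.025^-4.40 = 2.09 × 0.8970 = 1.875 d⁻¹.

k_a ≈ 1.87 d⁻¹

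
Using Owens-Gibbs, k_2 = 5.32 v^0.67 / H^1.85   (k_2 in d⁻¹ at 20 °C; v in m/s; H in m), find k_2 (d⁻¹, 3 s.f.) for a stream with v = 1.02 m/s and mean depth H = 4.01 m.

k_2 = 5.32 × 1.02^0.67 / 4.01^1.85 = 5.32 × 1.013 / 13.06 = 0.4129 d⁻¹.

k_2 ≈ 0.413 d⁻¹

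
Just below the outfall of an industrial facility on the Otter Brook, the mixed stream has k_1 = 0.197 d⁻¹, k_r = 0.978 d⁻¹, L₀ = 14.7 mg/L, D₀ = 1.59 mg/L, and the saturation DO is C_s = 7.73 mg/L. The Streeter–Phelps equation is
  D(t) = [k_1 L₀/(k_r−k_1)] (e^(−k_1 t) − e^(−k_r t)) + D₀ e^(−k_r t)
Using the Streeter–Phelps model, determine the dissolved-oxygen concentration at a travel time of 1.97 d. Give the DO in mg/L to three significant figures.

DO ≈ 5.52 mg/L

k_1 L₀/(k_r−k_1) = 0.197×14.7/(0.978−0.197) = 2.896/0.7810 = 3.708 mg/L.
e^(−k_1 t) = e^(−0.197×1.970) = 0.6784; e^(−k_r t) = e^(−0.978×1.970) = 0.1456.
D = 3.708 × (0.6784 − 0.1456) + 1.59 × 0.1456 = 1.975 + 0.2316 = 2.207 mg/L.
DO = C_s − D = 7.73 − 2.207 = 5.523 mg/L.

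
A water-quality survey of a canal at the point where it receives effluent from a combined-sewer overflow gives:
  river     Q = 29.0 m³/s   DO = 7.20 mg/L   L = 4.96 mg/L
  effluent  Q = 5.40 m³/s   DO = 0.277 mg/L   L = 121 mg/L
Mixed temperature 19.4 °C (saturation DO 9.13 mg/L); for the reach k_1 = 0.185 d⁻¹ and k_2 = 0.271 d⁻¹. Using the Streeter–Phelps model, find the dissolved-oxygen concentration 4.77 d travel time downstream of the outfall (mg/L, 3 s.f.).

DO ≈ 1.36 mg/L

Mixed DO = (29.0×7.20 + 5.40×0.277)/(29.0+5.40) = 210.3/34.40 = 6.113 mg/L.
Mixed L₀ = (29.0×4.96 + 5.40×121)/(34.40) = 797.2/34.40 = 23.18 mg/L.
Initial deficit D₀ = C_s − DO₀ = 9.13 − 6.113 = 3.017 mg/L.
D(4.77) = [0.185×23.18/(0.271−0.185)](e^(−0.185×4.77) − e^(−0.271×4.77)) + 3.017 e^(−0.271×4.77)
= 49.85 × (0.4138 − 0.2745) + 3.017 × 0.2745 = 7.770 mg/L.
DO = 9.13 − 7.770 = 1.360 mg/L.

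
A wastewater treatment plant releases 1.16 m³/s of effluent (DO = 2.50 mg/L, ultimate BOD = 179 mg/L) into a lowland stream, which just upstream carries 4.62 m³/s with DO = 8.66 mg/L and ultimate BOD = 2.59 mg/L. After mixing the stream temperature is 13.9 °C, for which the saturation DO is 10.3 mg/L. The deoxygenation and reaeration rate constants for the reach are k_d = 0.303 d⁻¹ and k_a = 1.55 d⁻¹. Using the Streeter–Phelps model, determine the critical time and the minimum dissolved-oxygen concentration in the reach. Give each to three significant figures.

t_c ≈ 1.01 d; minimum DO ≈ 4.83 mg/L

Mixed DO = (4.62×8.66 + 1.16×2.50)/(4.62+1.16) = 42.91/5.780 = 7.424 mg/L.
Mixed L₀ = (4.62×2.59 + 1.16×179)/(5.780) = 219.6/5.780 = 37.99 mg/L.
Initial deficit D₀ = C_s − DO₀ = 10.3 − 7.424 = 2.876 mg/L.
t_c = (1/1.247) ln[(1.55/0.303)(1 − 2.876×1.247/(0.303×37.99))] = 0.8019 × ln(3.522) = 1.010 d.
D_c = (0.303/1.55) × 37.99 × e^(−0.303×1.010) = 0.1955 × 37.99 × 0.7365 = 5.470 mg/L.
Minimum DO = 10.3 − 5.470 = 4.830 mg/L.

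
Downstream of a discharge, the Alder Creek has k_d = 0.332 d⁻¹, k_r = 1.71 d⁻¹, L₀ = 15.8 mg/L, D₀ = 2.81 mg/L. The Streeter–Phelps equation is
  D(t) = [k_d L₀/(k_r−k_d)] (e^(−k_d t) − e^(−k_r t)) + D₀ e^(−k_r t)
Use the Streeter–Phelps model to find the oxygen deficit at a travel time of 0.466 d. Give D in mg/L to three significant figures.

D ≈ 2.81 mg/L

k_d L₀/(k_r−k_d) = 0.332×15.8/(1.71−0.332) = 5.246/1.378 = 3.807 mg/L.
e^(−k_d t) = e^(−0.332×0.4660) = 0.8567; e^(−k_r t) = e^(−1.71×0.4660) = 0.4507.
D = 3.807 × (0.8567 − 0.4507) + 2.81 × 0.4507 = 1.545 + 1.267 = 2.812 mg/L.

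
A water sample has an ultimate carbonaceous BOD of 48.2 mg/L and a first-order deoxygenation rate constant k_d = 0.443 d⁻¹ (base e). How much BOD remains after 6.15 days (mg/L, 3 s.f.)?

L_t = L₀ e^(−k_d t) = 48.2 × e^(−0.443×6.15) = 48.2 × 0.06558 = 3.161 mg/L.

L ≈ 3.16 mg/L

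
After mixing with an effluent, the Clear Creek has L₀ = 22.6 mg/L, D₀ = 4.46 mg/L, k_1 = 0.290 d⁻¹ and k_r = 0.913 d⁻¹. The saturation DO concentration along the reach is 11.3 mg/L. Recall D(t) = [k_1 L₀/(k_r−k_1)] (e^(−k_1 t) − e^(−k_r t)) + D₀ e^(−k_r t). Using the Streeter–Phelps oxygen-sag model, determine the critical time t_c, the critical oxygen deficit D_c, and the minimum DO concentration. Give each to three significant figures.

t_c ≈ 0.956 d; D_c ≈ 5.44 mg/L; min DO ≈ 5.86 mg/L

t_c = [1/(k_r−k_1)] ln[(k_r/k_1)(1 − D₀(k_r−k_1)/(k_1 L₀))]
= [1/(0.913−0.290)] ln[(0.913/0.290)(1 − 4.46×0.6230/(0.290×22.6))]
= (1/0.6230) ln[3.148 × 0.5760] = 1.605 × ln(1.814) = 1.605 × 0.5953 = 0.9555 d.
L(t_c) = L₀ e^(−k_1 t_c) = 22.6 × 0.7580 = 17.13 mg/L, and at the critical point k_r D_c = k_1 L, so D_c = (0.290/0.913) × 17.13 = 5.441 mg/L.
Minimum DO = C_s − D_c = 11.3 − 5.441 = 5.859 mg/L.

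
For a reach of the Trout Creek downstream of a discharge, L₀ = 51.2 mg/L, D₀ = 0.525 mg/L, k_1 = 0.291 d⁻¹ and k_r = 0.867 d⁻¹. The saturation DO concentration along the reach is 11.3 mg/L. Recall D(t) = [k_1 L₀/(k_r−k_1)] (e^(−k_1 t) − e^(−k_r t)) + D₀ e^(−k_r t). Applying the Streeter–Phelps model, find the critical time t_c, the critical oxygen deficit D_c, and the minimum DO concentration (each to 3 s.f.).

t_c ≈ 1.86 d; D_c ≈ 10.0 mg/L; min DO ≈ 1.30 mg/L

t_c = [1/(k_r−k_1)] ln[(k_r/k_1)(1 − D₀(k_r−k_1)/(k_1 L₀))]
= [1/(0.867−0.291)] ln[(0.867/0.291)(1 − 0.525×0.5760/(0.291×51.2))]
= (1/0.5760) ln[2.979 × 0.9797] = 1.736 × ln(2.919) = 1.736 × 1.071 = 1.860 d.
D_c = (k_1/k_r) L₀ e^(−k_1 t_c) = (0.291/0.867) × 51.2 × e^(−0.291×1.860) = 0.3356 × 51.2 × 0.5821 = 10.00 mg/L.
Minimum DO = C_s − D_c = 11.3 − 10.00 = 1.297 mg/L.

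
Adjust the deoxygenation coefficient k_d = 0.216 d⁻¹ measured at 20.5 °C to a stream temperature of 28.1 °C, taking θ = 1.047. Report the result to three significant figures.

k_d(T₂) = k_d(T₁) · θ^(T₂−T₁) = 0.216 × 1.047^(28.1−20.5)
= 0.216 × 1.047^7.60 = 0.216 × 1.418 = 0.3062 d⁻¹.

k_d ≈ 0.306 d⁻¹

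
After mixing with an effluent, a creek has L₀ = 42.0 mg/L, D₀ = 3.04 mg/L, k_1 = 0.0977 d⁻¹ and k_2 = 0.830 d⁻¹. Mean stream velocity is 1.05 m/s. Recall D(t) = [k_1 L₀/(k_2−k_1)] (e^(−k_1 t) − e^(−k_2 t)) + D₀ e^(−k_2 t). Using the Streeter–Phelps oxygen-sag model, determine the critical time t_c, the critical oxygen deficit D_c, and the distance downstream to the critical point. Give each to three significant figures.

t_c ≈ 1.85 d; D_c ≈ 4.12 mg/L; x_c ≈ 168 km

With k_2/k_1 = 8.495 and 1 − D₀(k_2−k_1)/(k_1 L₀) = 0.4575,
t_c = ln(8.495 × 0.4575) / (0.830 − 0.0977) = ln(3.886) / 0.7323 = 1.357/0.7323 = 1.854 d.
L(t_c) = L₀ e^(−k_1 t_c) = 42.0 × 0.8343 = 35.04 mg/L, and at the critical point k_2 D_c = k_1 L, so D_c = (0.0977/0.830) × 35.04 = 4.125 mg/L.
x_c = v t_c = 1.05 m/s × 1.854 d × 86400 s/d = 168200 m ≈ 168 km.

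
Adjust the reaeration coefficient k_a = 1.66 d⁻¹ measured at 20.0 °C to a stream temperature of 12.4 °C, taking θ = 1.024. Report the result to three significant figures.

k_a ≈ 1.39 d⁻¹

k_a(T₂) = k_a(T₁) · θ^(T₂−T₁) = 1.66 × 1.024^(12.4−20.0)
= 1.66 × 1.024^-7.60 = 1.66 × 0.8351 = 1.386 d⁻¹.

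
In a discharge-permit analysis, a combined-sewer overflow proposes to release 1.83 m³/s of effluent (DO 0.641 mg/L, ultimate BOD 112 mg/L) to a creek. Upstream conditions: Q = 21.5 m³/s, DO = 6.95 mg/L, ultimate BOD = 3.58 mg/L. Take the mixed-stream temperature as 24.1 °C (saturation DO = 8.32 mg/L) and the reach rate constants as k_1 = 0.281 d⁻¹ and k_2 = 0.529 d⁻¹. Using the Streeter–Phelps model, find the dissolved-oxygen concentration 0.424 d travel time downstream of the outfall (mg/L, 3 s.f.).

Mixed DO = (21.5×6.95 + 1.83×0.641)/(21.5+1.83) = 150.6/23.33 = 6.455 mg/L.
Mixed L₀ = (21.5×3.58 + 1.83×112)/(23.33) = 281.9/23.33 = 12.08 mg/L.
Initial deficit D₀ = C_s − DO₀ = 8.32 − 6.455 = 1.865 mg/L.
D(0.424) = [0.281×12.08/(0.529−0.281)](e^(−0.281×0.424) − e^(−0.529×0.424)) + 1.865 e^(−0.529×0.424)
= 13.69 × (0.8877 − 0.7991) + 1.865 × 0.7991 = 2.703 mg/L.
DO = 8.32 − 2.703 = 5.617 mg/L.

DO ≈ 5.62 mg/L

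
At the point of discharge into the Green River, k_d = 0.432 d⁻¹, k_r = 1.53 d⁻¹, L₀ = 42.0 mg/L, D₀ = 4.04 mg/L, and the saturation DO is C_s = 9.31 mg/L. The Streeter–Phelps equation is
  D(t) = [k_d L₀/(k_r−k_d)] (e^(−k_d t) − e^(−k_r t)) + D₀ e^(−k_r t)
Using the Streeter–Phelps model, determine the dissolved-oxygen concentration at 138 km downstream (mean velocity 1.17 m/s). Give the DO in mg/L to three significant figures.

DO ≈ 1.69 mg/L

Travel time t = x/v = 138 km / (1.17 m/s) = 138000 m / 1.17 m/s = 117900 s = 1.365 d.
k_d L₀/(k_r−k_d) = 0.432×42.0/(1.53−0.432) = 18.14/1.098 = 16.52 mg/L.
e^(−k_d t) = e^(−0.432×1.365) = 0.5545; e^(−k_r t) = e^(−1.53×1.365) = 0.1239.
D = 16.52 × (0.5545 − 0.1239) + 4.04 × 0.1239 = 7.116 + 0.5004 = 7.616 mg/L.
DO = C_s − D = 9.31 − 7.616 = 1.694 mg/L.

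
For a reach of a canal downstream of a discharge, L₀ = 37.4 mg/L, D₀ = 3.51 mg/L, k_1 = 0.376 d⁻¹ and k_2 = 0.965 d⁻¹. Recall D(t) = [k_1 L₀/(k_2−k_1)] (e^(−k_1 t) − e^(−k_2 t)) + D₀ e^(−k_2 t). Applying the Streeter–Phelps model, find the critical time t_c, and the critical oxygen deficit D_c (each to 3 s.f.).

t_c ≈ 1.33 d; D_c ≈ 8.84 mg/L

With k_2/k_1 = 2.566 and 1 − D₀(k_2−k_1)/(k_1 L₀) = 0.8530,
t_c = ln(2.566 × 0.8530) / (0.965 − 0.376) = ln(2.189) / 0.5890 = 0.7835/0.5890 = 1.330 d.
D_c = (k_1/k_2) L₀ e^(−k_1 t_c) = (0.376/0.965) × 37.4 × e^(−0.376×1.330) = 0.3896 × 37.4 × 0.6064 = 8.837 mg/L.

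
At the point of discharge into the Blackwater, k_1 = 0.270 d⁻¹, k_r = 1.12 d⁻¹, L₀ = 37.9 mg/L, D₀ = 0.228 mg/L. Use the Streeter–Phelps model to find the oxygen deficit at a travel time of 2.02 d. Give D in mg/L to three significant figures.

D ≈ 5.75 mg/L

k_1 L₀/(k_r−k_1) = 0.270×37.9/(1.12−0.270) = 10.23/0.8500 = 12.04 mg/L.
e^(−k_1 t) = e^(−0.270×2.020) = 0.5796; e^(−k_r t) = e^(−1.12×2.020) = 0.1041.
D = 12.04 × (0.5796 − 0.1041) + 0.228 × 0.1041 = 5.725 + 0.02373 = 5.748 mg/L.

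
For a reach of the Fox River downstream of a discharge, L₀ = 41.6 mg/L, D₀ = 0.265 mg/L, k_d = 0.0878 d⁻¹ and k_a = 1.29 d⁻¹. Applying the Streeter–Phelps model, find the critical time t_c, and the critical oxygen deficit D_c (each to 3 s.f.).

At the critical point dD/dt = 0, so k_d L₀ e^(−k_d t) = k_a D. Substituting D(t) from the Streeter–Phelps equation and solving for t gives
t_c = ln[(k_a/k_d)(1 − D₀(k_a−k_d)/(k_d L₀))] / (k_a−k_d).
Here k_a−k_d = 1.202 d⁻¹ and 1 − D₀(k_a−k_d)/(k_d L₀) = 1 − 0.265×1.202/(0.0878×41.6) = 0.9128, so
t_c = ln(14.69 × 0.9128) / 1.202 = 2.596 / 1.202 = 2.159 d.
L(t_c) = L₀ e^(−k_d t_c) = 41.6 × 0.8273 = 34.42 mg/L, and at the critical point k_a D_c = k_d L, so D_c = (0.0878/1.29) × 34.42 = 2.342 mg/L.

t_c ≈ 2.16 d; D_c ≈ 2.34 mg/L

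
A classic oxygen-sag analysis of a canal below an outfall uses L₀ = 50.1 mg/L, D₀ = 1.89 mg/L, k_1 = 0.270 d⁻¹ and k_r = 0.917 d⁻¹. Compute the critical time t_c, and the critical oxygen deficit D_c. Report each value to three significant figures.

t_c ≈ 1.74 d; D_c ≈ 9.21 mg/L

With k_r/k_1 = 3.396 and 1 − D₀(k_r−k_1)/(k_1 L₀) = 0.9096,
t_c = ln(3.396 × 0.9096) / (0.917 − 0.270) = ln(3.089) / 0.6470 = 1.128/0.6470 = 1.743 d.
L(t_c) = L₀ e^(−k_1 t_c) = 50.1 × 0.6246 = 31.29 mg/L, and at the critical point k_r D_c = k_1 L, so D_c = (0.270/0.917) × 31.29 = 9.213 mg/L.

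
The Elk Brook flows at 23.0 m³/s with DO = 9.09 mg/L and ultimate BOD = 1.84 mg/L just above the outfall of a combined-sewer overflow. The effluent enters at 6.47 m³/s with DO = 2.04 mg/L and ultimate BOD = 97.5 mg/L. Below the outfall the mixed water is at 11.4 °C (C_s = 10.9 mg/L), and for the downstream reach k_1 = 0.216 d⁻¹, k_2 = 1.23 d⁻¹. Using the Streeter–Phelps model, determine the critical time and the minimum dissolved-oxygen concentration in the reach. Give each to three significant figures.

t_c ≈ 0.560 d; minimum DO ≈ 7.35 mg/L

Mixed DO = (23.0×9.09 + 6.47×2.04)/(23.0+6.47) = 222.3/29.47 = 7.542 mg/L.
Mixed L₀ = (23.0×1.84 + 6.47×97.5)/(29.47) = 673.1/29.47 = 22.84 mg/L.
Initial deficit D₀ = C_s − DO₀ = 10.9 − 7.542 = 3.358 mg/L.
t_c = (1/1.014) ln[(1.23/0.216)(1 − 3.358×1.014/(0.216×22.84))] = 0.9862 × ln(1.765) = 0.5602 d.
D_c = (0.216/1.23) × 22.84 × e^(−0.216×0.5602) = 0.1756 × 22.84 × 0.8860 = 3.554 mg/L.
Minimum DO = 10.9 − 3.554 = 7.346 mg/L.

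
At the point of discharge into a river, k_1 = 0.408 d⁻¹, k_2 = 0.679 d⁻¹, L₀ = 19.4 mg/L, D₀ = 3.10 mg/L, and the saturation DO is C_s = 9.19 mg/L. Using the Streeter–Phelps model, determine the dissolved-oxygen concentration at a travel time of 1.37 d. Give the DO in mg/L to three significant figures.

DO ≈ 2.79 mg/L

k_1 L₀/(k_2−k_1) = 0.408×19.4/(0.679−0.408) = 7.915/0.2710 = 29.21 mg/L.
e^(−k_1 t) = e^(−0.408×1.370) = 0.5718; e^(−k_2 t) = e^(−0.679×1.370) = 0.3945.
D = 29.21 × (0.5718 − 0.3945) + 3.10 × 0.3945 = 5.180 + 1.223 = 6.402 mg/L.
DO = C_s − D = 9.19 − 6.402 = 2.788 mg/L.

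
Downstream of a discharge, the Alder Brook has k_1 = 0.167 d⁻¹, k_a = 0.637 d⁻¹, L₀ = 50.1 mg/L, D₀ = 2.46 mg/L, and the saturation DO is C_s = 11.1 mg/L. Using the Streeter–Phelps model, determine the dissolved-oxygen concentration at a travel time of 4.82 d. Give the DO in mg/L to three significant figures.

DO ≈ 3.85 mg/L

k_1 L₀/(k_a−k_1) = 0.167×50.1/(0.637−0.167) = 8.367/0.4700 = 17.80 mg/L.
e^(−k_1 t) = e^(−0.167×4.820) = 0.4471; e^(−k_a t) = e^(−0.637×4.820) = 0.04641.
D = 17.80 × (0.4471 − 0.04641) + 2.46 × 0.04641 = 7.133 + 0.1142 = 7.247 mg/L.
DO = C_s − D = 11.1 − 7.247 = 3.853 mg/L.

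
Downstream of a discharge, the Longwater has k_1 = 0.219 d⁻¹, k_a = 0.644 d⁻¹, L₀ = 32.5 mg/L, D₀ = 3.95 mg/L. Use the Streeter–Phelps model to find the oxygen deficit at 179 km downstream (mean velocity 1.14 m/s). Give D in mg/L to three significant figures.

Travel time t = x/v = 179 km / (1.14 m/s) = 179000 m / 1.14 m/s = 157000 s = 1.817 d.
k_1 L₀/(k_a−k_1) = 0.219×32.5/(0.644−0.219) = 7.117/0.4250 = 16.75 mg/L.
e^(−k_1 t) = e^(−0.219×1.817) = 0.6717; e^(−k_a t) = e^(−0.644×1.817) = 0.3103.
D = 16.75 × (0.6717 − 0.3103) + 3.95 × 0.3103 = 6.053 + 1.226 = 7.278 mg/L.

D ≈ 7.28 mg/L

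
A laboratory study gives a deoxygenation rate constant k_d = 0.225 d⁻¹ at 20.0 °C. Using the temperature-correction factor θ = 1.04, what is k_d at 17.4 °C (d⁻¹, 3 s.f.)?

k_d(T₂) = k_d(T₁) · θ^(T₂−T₁) = 0.225 × 1.04^(17.4−20.0)
= 0.225 × 1.04^-2.60 = 0.225 × 0.9031 = 0.2032 d⁻¹.

k_d ≈ 0.203 d⁻¹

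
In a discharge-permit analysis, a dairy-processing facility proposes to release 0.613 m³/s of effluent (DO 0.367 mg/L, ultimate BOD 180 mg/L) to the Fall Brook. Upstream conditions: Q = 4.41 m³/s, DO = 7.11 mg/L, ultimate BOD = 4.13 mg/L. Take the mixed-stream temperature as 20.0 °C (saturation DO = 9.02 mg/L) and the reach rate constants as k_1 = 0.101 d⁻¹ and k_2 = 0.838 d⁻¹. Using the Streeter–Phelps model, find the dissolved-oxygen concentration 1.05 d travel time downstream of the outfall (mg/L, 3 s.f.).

DO ≈ 6.19 mg/L

Mixed DO = (4.41×7.11 + 0.613×0.367)/(4.41+0.613) = 31.58/5.023 = 6.287 mg/L.
Mixed L₀ = (4.41×4.13 + 0.613×180)/(5.023) = 128.6/5.023 = 25.59 mg/L.
Initial deficit D₀ = C_s − DO₀ = 9.02 − 6.287 = 2.733 mg/L.
D(1.05) = [0.101×25.59/(0.838−0.101)](e^(−0.101×1.05) − e^(−0.838×1.05)) + 2.733 e^(−0.838×1.05)
= 3.507 × (0.8994 − 0.4148) + 2.733 × 0.4148 = 2.833 mg/L.
DO = 9.02 − 2.833 = 6.187 mg/L.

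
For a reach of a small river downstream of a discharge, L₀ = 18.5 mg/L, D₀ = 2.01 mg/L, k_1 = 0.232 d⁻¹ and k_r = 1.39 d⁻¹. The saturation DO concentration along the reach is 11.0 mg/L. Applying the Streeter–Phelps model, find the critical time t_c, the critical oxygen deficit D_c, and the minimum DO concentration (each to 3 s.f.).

t_c = [1/(k_r−k_1)] ln[(k_r/k_1)(1 − D₀(k_r−k_1)/(k_1 L₀))]
= [1/(1.39−0.232)] ln[(1.39/0.232)(1 − 2.01×1.158/(0.232×18.5))]
= (1/1.158) ln[5.991 × 0.4577] = 0.8636 × ln(2.742) = 0.8636 × 1.009 = 0.8711 d.
D_c = (k_1/k_r) L₀ e^(−k_1 t_c) = (0.232/1.39) × 18.5 × e^(−0.232×0.8711) = 0.1669 × 18.5 × 0.8170 = 2.523 mg/L.
Minimum DO = C_s − D_c = 11.0 − 2.523 = 8.477 mg/L.

t_c ≈ 0.871 d; D_c ≈ 2.52 mg/L; min DO ≈ 8.48 mg/L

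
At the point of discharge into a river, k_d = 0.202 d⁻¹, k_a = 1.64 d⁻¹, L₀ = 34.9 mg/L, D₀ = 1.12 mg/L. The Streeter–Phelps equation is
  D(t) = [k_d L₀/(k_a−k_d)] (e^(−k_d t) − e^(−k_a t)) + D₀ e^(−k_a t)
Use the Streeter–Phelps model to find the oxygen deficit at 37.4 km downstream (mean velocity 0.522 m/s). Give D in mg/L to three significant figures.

D ≈ 3.18 mg/L

Travel time t = x/v = 37.4 km / (0.522 m/s) = 37400 m / 0.522 m/s = 71650 s = 0.8293 d.
k_d L₀/(k_a−k_d) = 0.202×34.9/(1.64−0.202) = 7.050/1.438 = 4.903 mg/L.
e^(−k_d t) = e^(−0.202×0.8293) = 0.8458; e^(−k_a t) = e^(−1.64×0.8293) = 0.2567.
D = 4.903 × (0.8458 − 0.2567) + 1.12 × 0.2567 = 2.888 + 0.2875 = 3.176 mg/L.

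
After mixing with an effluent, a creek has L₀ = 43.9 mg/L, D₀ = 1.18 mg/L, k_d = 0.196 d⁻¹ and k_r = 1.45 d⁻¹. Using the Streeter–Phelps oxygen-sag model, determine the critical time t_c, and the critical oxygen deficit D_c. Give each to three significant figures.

t_c ≈ 1.45 d; D_c ≈ 4.47 mg/L

t_c = [1/(k_r−k_d)] ln[(k_r/k_d)(1 − D₀(k_r−k_d)/(k_d L₀))]
= [1/(1.45−0.196)] ln[(1.45/0.196)(1 − 1.18×1.254/(0.196×43.9))]
= (1/1.254) ln[7.398 × 0.8280] = 0.7974 × ln(6.126) = 0.7974 × 1.812 = 1.445 d.
D_c = (k_d/k_r) L₀ e^(−k_d t_c) = (0.196/1.45) × 43.9 × e^(−0.196×1.445) = 0.1352 × 43.9 × 0.7533 = 4.470 mg/L.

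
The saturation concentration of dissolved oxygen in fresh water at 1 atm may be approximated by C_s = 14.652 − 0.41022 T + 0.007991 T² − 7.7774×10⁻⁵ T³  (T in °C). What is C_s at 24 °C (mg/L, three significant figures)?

C_s ≈ 8.33 mg/L

C_s = 14.652 − 0.41022×24 + 0.007991×24² − 7.7774×10⁻⁵×24³ = 8.334 mg/L.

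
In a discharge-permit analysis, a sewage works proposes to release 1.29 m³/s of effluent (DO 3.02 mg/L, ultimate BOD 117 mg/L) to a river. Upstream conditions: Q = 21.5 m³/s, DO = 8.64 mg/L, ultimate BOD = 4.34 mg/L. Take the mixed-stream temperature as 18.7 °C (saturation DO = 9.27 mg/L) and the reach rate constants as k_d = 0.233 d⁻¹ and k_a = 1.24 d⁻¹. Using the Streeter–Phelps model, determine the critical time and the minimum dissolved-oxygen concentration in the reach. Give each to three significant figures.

Mixed DO = (21.5×8.64 + 1.29×3.02)/(21.5+1.29) = 189.7/22.79 = 8.322 mg/L.
Mixed L₀ = (21.5×4.34 + 1.29×117)/(22.79) = 244.2/22.79 = 10.72 mg/L.
Initial deficit D₀ = C_s − DO₀ = 9.27 − 8.322 = 0.9481 mg/L.
t_c = (1/1.007) ln[(1.24/0.233)(1 − 0.9481×1.007/(0.233×10.72))] = 0.9930 × ln(3.287) = 1.182 d.
D_c = (0.233/1.24) × 10.72 × e^(−0.233×1.182) = 0.1879 × 10.72 × 0.7593 = 1.529 mg/L.
Minimum DO = 9.27 − 1.529 = 7.741 mg/L.

t_c ≈ 1.18 d; minimum DO ≈ 7.74 mg/L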